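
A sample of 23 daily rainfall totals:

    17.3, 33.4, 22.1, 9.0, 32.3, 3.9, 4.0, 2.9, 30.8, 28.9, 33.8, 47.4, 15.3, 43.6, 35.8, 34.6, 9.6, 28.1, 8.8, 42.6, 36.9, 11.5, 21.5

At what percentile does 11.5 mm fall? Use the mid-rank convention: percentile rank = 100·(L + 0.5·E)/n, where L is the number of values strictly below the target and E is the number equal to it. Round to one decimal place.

28.3

Sorted: 2.9, 3.9, 4.0, 8.8, 9.0, 9.6, 11.5, 15.3, 17.3, 21.5, 22.1, 28.1, 28.9, 30.8, 32.3, 33.4, 33.8, 34.6, 35.8, 36.9, 42.6, 43.6, 47.4.
Count below 11.5: L = 6; count equal: E = 1; n = 23.
Percentile rank = 100·(6 + 0.5·1)/23 = 100·6.5/23 = 28.26.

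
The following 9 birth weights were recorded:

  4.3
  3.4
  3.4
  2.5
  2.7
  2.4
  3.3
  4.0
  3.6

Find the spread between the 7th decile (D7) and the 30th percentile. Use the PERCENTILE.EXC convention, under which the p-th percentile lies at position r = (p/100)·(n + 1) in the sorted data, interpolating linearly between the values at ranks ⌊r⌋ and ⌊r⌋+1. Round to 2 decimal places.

Sorted: 2.4, 2.5, 2.7, 3.3, 3.4, 3.4, 3.6, 4.0, 4.3.
n = 9.
P30: r = 3 (integer) → 2.7.
P70: r = 7 (integer) → 3.6.
Difference: 3.6 − 2.7 = 0.9.

0.90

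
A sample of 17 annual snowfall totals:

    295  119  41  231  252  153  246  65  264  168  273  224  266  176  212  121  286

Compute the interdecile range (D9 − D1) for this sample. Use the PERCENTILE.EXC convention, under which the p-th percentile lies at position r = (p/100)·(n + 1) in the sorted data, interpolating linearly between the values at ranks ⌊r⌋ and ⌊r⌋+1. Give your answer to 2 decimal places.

227.60

Sorted: 41, 65, 119, 121, 153, 168, 176, 212, 224, 231, 246, 252, 264, 266, 273, 286, 295.
n = 17.
P10: r = 1.8; ranks 1–2 are 41, 65; interpolating gives 60.2.
P90: r = 16.2; ranks 16–17 are 286, 295; interpolating gives 287.8.
Difference: 287.8 − 60.2 = 227.6.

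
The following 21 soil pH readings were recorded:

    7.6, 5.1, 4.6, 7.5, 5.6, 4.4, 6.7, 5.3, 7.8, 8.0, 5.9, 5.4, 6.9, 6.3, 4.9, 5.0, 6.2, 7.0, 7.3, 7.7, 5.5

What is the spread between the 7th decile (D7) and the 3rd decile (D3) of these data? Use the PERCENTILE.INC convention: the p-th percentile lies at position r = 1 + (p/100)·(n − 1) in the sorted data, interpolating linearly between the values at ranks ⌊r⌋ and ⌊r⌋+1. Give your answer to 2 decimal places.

1.60

Sorted: 4.4, 4.6, 4.9, 5.0, 5.1, 5.3, 5.4, 5.5, 5.6, 5.9, 6.2, 6.3, 6.7, 6.9, 7.0, 7.3, 7.5, 7.6, 7.7, 7.8, 8.0.
n = 21.
P30: r = 7 (integer) → 5.4.
P70: r = 15 (integer) → 7.
Difference: 7 − 5.4 = 1.6.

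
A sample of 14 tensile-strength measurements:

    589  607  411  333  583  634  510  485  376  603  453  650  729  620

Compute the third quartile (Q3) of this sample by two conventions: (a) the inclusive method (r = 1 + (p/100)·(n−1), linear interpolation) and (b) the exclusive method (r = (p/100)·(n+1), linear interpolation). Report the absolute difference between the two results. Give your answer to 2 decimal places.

Sorted: 333, 376, 411, 453, 485, 510, 583, 589, 603, 607, 620, 634, 650, 729.
n = 14.
(a) r = 10.75; between ranks 10 (607) and 11 (620): 616.75.
(b) r = 11.25; between ranks 11 (620) and 12 (634): 623.5.
|616.75 − 623.5| = 6.75.

6.75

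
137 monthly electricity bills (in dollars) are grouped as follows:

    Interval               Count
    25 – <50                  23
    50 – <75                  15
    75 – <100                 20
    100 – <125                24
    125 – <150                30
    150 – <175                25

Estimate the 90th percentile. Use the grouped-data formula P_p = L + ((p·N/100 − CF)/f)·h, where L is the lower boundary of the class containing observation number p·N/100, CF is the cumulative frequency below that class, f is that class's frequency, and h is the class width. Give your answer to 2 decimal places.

161.30

N = 137; target position k = 90/100 · 137 = 123.3.
Cumulative frequencies: 23, 38, 58, 82, 112, 137.
Observation 123.3 falls in the class 150 – <175.
L = 150, CF = 112, f = 25, h = 25.
P90 = 150 + ((123.3 − 112)/25)·25 = 150 + 11.3 = 161.3.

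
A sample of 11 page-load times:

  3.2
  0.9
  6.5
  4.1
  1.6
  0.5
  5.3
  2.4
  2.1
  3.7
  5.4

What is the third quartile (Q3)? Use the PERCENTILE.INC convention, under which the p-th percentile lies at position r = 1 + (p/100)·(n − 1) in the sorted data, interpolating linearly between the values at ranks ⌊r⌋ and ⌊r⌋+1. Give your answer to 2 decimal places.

Sorted: 0.5, 0.9, 1.6, 2.1, 2.4, 3.2, 3.7, 4.1, 5.3, 5.4, 6.5.
n = 11.
r = 1 + (75/100)·(11 − 1) = 1 + 7.5 = 8.5.
Rank 8 is 4.1 and rank 9 is 5.3.
Interpolate: 4.1 + 0.5·(5.3 − 4.1) = 4.1 + 0.5·1.2 = 4.7.

4.70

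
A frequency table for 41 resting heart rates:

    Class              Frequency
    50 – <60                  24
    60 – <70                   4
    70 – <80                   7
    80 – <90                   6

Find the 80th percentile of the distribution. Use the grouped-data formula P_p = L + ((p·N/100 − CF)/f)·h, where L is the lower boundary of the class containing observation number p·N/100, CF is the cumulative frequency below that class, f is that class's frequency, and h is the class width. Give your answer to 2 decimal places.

76.86

N = 41; target position k = 80/100 · 41 = 32.8.
Cumulative frequencies: 24, 28, 35, 41.
Observation 32.8 falls in the class 70 – <80.
L = 70, CF = 28, f = 7, h = 10.
P80 = 70 + ((32.8 − 28)/7)·10 = 70 + 6.85714 = 76.8571.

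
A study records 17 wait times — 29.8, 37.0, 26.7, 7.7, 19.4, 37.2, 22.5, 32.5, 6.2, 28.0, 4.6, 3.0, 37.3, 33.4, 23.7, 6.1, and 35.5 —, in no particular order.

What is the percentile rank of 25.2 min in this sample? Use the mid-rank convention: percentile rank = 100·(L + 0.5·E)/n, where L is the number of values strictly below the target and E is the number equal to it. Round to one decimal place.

Sorted: 3.0, 4.6, 6.1, 6.2, 7.7, 19.4, 22.5, 23.7, 26.7, 28.0, 29.8, 32.5, 33.4, 35.5, 37.0, 37.2, 37.3.
Count below 25.2: L = 8; count equal: E = 0; n = 17.
Percentile rank = 100·(8 + 0.5·0)/17 = 100·8/17 = 47.06.

47.1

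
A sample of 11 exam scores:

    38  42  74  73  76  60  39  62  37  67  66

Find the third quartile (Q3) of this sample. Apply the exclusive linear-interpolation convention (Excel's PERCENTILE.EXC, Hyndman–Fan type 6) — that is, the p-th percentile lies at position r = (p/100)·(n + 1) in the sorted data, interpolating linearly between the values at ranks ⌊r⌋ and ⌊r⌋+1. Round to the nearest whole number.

73

Sorted: 37, 38, 39, 42, 60, 62, 66, 67, 73, 74, 76.
n = 11.
r = (75/100)·(11 + 1) = 9.
r is an integer, so P75 is the value at rank 9: 73.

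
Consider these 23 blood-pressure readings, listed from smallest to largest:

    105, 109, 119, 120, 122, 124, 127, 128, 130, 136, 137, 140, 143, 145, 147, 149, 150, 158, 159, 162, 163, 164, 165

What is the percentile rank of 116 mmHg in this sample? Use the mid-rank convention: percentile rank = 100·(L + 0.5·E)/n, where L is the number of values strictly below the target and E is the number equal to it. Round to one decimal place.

Count below 116: L = 2; count equal: E = 0; n = 23.
Percentile rank = 100·(2 + 0.5·0)/23 = 100·2/23 = 8.696.

8.7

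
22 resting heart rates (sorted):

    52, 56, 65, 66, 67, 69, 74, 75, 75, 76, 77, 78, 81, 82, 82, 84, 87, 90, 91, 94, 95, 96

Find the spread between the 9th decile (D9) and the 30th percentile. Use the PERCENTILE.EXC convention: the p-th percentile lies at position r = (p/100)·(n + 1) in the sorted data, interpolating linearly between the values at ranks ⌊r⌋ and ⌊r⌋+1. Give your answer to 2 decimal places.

n = 22.
P30: r = 6.9; ranks 6–7 are 69, 74; interpolating gives 73.5.
P90: r = 20.7; ranks 20–21 are 94, 95; interpolating gives 94.7.
Difference: 94.7 − 73.5 = 21.2.

21.20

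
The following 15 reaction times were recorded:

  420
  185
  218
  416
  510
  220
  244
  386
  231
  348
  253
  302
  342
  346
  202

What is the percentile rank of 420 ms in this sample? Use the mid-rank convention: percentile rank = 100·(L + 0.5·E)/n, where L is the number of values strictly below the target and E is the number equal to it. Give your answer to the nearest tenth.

Sorted: 185, 202, 218, 220, 231, 244, 253, 302, 342, 346, 348, 386, 416, 420, 510.
Count below 420: L = 13; count equal: E = 1; n = 15.
Percentile rank = 100·(13 + 0.5·1)/15 = 100·13.5/15 = 90.

90.0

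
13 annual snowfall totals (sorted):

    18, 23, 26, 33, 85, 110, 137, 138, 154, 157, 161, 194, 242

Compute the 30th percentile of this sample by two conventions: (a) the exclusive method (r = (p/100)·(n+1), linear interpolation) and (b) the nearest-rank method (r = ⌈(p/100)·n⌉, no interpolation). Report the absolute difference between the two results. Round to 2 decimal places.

n = 13.
(a) r = 4.2; between ranks 4 (33) and 5 (85): 43.4.
(b) the nearest-rank method: rank 4 → 33.
|43.4 − 33| = 10.4.

10.40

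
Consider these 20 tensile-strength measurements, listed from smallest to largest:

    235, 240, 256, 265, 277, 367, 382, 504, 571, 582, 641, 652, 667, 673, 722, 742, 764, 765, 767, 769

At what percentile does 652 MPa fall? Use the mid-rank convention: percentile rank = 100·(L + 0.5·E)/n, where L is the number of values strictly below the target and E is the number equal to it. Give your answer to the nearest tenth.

57.5

Count below 652: L = 11; count equal: E = 1; n = 20.
Percentile rank = 100·(11 + 0.5·1)/20 = 100·11.5/20 = 57.5.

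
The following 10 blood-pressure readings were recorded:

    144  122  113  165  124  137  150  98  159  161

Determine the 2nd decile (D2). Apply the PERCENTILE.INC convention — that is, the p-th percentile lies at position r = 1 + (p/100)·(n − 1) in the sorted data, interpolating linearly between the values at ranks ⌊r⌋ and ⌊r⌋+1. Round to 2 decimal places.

Sorted: 98, 113, 122, 124, 137, 144, 150, 159, 161, 165.
n = 10.
r = 1 + (20/100)·(10 − 1) = 1 + 1.8 = 2.8.
Rank 2 is 113 and rank 3 is 122.
Interpolate: 113 + 0.8·(122 − 113) = 113 + 0.8·9 = 120.2.

120.20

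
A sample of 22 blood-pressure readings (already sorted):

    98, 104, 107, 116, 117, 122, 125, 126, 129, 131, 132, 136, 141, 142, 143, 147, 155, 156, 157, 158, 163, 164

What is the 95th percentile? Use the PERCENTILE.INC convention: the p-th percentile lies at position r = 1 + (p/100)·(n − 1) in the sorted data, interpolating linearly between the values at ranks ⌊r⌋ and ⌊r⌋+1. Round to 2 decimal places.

162.75

n = 22.
r = 1 + (95/100)·(22 − 1) = 1 + 19.95 = 20.95.
Rank 20 is 158 and rank 21 is 163.
Interpolate: 158 + 0.95·(163 − 158) = 158 + 0.95·5 = 162.75.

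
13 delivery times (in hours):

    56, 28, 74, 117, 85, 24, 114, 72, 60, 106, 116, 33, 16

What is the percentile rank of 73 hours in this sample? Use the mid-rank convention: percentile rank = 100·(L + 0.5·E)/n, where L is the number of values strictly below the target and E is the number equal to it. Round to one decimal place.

Sorted: 16, 24, 28, 33, 56, 60, 72, 74, 85, 106, 114, 116, 117.
Count below 73: L = 7; count equal: E = 0; n = 13.
Percentile rank = 100·(7 + 0.5·0)/13 = 100·7/13 = 53.85.

53.8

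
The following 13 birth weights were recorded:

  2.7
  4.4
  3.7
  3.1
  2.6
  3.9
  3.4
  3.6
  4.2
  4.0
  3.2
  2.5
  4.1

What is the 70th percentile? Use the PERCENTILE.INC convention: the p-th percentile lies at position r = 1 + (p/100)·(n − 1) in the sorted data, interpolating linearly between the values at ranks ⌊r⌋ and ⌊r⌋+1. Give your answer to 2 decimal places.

Sorted: 2.5, 2.6, 2.7, 3.1, 3.2, 3.4, 3.6, 3.7, 3.9, 4.0, 4.1, 4.2, 4.4.
n = 13.
r = 1 + (70/100)·(13 − 1) = 1 + 8.4 = 9.4.
Rank 9 is 3.9 and rank 10 is 4.0.
Interpolate: 3.9 + 0.4·(4.0 − 3.9) = 3.9 + 0.4·0.1 = 3.94.

3.94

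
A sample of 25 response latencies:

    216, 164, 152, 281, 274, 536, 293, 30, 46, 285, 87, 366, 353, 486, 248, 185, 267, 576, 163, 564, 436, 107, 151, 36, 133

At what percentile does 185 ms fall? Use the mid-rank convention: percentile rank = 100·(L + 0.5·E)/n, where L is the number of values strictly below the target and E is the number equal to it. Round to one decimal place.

42.0

Sorted: 30, 36, 46, 87, 107, 133, 151, 152, 163, 164, 185, 216, 248, 267, 274, 281, 285, 293, 353, 366, 436, 486, 536, 564, 576.
Count below 185: L = 10; count equal: E = 1; n = 25.
Percentile rank = 100·(10 + 0.5·1)/25 = 100·10.5/25 = 42.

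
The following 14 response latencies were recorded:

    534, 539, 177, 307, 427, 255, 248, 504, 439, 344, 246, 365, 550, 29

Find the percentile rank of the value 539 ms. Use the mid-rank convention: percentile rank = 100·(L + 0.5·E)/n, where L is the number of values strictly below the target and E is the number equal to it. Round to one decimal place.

89.3

Sorted: 29, 177, 246, 248, 255, 307, 344, 365, 427, 439, 504, 534, 539, 550.
Count below 539: L = 12; count equal: E = 1; n = 14.
Percentile rank = 100·(12 + 0.5·1)/14 = 100·12.5/14 = 89.29.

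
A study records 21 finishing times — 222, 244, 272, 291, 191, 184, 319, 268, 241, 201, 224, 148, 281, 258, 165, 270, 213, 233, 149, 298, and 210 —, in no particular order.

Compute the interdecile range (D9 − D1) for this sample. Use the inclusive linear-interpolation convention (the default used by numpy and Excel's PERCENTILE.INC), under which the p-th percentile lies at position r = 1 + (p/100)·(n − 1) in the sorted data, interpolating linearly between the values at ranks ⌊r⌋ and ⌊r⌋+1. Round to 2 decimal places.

Sorted: 148, 149, 165, 184, 191, 201, 210, 213, 222, 224, 233, 241, 244, 258, 268, 270, 272, 281, 291, 298, 319.
n = 21.
P10: r = 3 (integer) → 165.
P90: r = 19 (integer) → 291.
Difference: 291 − 165 = 126.

126.00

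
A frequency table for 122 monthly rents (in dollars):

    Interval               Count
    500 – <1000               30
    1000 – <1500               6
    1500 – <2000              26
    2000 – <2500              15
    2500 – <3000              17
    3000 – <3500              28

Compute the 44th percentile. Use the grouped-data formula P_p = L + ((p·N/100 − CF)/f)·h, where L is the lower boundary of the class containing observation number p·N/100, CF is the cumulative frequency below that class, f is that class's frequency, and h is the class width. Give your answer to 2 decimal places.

N = 122; target position k = 44/100 · 122 = 53.68.
Cumulative frequencies: 30, 36, 62, 77, 94, 122.
Observation 53.68 falls in the class 1500 – <2000.
L = 1500, CF = 36, f = 26, h = 500.
P44 = 1500 + ((53.68 − 36)/26)·500 = 1500 + 340 = 1840.

1840.00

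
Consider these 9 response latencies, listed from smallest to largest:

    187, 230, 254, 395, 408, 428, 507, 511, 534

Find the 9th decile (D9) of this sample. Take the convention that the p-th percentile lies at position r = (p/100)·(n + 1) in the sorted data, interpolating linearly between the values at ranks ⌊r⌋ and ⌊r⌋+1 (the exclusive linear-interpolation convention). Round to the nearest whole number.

534

n = 9.
r = (90/100)·(9 + 1) = 9.
r is an integer, so P90 is the value at rank 9: 534.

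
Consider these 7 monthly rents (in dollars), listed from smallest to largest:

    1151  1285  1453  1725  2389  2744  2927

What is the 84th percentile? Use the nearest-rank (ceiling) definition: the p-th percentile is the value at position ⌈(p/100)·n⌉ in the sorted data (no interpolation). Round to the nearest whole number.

2744

n = 7.
Position = ⌈84/100 · 7⌉ = ⌈5.88⌉ = 6.
The value at rank 6 is 2744.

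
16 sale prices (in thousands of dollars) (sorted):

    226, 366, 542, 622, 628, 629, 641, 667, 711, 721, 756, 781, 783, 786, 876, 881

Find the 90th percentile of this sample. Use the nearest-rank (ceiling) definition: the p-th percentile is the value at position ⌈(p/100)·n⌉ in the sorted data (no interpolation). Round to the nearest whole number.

876

n = 16.
Position = ⌈90/100 · 16⌉ = ⌈14.4⌉ = 15.
The value at rank 15 is 876.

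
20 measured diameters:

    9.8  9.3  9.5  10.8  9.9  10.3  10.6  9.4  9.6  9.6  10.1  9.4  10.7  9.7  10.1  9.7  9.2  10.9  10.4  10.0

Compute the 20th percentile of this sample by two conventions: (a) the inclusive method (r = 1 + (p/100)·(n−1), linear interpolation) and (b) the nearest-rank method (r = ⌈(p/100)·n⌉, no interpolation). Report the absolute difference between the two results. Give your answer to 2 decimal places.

Sorted: 9.2, 9.3, 9.4, 9.4, 9.5, 9.6, 9.6, 9.7, 9.7, 9.8, 9.9, 10.0, 10.1, 10.1, 10.3, 10.4, 10.6, 10.7, 10.8, 10.9.
n = 20.
(a) r = 4.8; between ranks 4 (9.4) and 5 (9.5): 9.48.
(b) the nearest-rank method: rank 4 → 9.4.
|9.48 − 9.4| = 0.08.

0.08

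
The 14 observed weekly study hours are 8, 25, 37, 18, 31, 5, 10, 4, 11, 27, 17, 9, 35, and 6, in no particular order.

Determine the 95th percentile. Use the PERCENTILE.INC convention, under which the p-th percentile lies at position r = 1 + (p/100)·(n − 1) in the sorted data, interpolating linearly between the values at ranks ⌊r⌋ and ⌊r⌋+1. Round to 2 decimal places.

35.70

Sorted: 4, 5, 6, 8, 9, 10, 11, 17, 18, 25, 27, 31, 35, 37.
n = 14.
r = 1 + (95/100)·(14 − 1) = 1 + 12.35 = 13.35.
Rank 13 is 35 and rank 14 is 37.
Interpolate: 35 + 0.35·(37 − 35) = 35 + 0.35·2 = 35.7.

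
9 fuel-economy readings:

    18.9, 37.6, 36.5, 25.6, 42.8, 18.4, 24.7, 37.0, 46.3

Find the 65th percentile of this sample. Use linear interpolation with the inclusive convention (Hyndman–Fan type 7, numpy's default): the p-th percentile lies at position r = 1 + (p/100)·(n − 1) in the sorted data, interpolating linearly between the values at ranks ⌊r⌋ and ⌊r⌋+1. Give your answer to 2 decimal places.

37.12

Sorted: 18.4, 18.9, 24.7, 25.6, 36.5, 37.0, 37.6, 42.8, 46.3.
n = 9.
r = 1 + (65/100)·(9 − 1) = 1 + 5.2 = 6.2.
Rank 6 is 37.0 and rank 7 is 37.6.
Interpolate: 37.0 + 0.2·(37.6 − 37.0) = 37.0 + 0.2·0.6 = 37.12.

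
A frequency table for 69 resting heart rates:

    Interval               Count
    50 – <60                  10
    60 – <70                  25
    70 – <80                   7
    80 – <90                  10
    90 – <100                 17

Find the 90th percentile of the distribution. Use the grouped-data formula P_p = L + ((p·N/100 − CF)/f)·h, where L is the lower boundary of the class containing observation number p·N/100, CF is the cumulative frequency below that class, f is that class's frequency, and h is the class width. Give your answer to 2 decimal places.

N = 69; target position k = 90/100 · 69 = 62.1.
Cumulative frequencies: 10, 35, 42, 52, 69.
Observation 62.1 falls in the class 90 – <100.
L = 90, CF = 52, f = 17, h = 10.
P90 = 90 + ((62.1 − 52)/17)·10 = 90 + 5.94118 = 95.9412.

95.94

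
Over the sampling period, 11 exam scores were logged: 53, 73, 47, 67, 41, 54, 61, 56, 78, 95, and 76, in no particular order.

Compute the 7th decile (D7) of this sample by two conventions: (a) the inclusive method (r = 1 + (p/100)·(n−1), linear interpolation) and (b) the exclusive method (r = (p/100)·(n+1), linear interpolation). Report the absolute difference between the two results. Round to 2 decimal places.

Sorted: 41, 47, 53, 54, 56, 61, 67, 73, 76, 78, 95.
n = 11.
(a) r = 8 → value at rank 8 = 73.
(b) r = 8.4; between ranks 8 (73) and 9 (76): 74.2.
|73 − 74.2| = 1.2.

1.20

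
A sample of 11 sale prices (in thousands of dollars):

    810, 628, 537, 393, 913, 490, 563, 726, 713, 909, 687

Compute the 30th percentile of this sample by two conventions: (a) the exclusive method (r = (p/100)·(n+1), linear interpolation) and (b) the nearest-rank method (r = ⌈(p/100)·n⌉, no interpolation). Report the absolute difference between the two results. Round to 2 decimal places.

Sorted: 393, 490, 537, 563, 628, 687, 713, 726, 810, 909, 913.
n = 11.
(a) r = 3.6; between ranks 3 (537) and 4 (563): 552.6.
(b) the nearest-rank method: rank 4 → 563.
|552.6 − 563| = 10.4.

10.40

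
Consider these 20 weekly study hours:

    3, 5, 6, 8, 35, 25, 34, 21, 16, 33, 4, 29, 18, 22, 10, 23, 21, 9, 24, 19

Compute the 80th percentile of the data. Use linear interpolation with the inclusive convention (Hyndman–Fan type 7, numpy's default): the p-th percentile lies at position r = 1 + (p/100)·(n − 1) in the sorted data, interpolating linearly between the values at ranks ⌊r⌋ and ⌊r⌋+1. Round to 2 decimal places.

25.80

Sorted: 3, 4, 5, 6, 8, 9, 10, 16, 18, 19, 21, 21, 22, 23, 24, 25, 29, 33, 34, 35.
n = 20.
r = 1 + (80/100)·(20 − 1) = 1 + 15.2 = 16.2.
Rank 16 is 25 and rank 17 is 29.
Interpolate: 25 + 0.2·(29 − 25) = 25 + 0.2·4 = 25.8.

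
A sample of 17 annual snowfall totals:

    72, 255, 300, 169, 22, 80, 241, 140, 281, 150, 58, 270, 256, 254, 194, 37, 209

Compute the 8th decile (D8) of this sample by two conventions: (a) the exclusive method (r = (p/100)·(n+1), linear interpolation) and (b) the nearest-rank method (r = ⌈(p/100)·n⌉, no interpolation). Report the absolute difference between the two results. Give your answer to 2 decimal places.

5.60

Sorted: 22, 37, 58, 72, 80, 140, 150, 169, 194, 209, 241, 254, 255, 256, 270, 281, 300.
n = 17.
(a) r = 14.4; between ranks 14 (256) and 15 (270): 261.6.
(b) the nearest-rank method: rank 14 → 256.
|261.6 − 256| = 5.6.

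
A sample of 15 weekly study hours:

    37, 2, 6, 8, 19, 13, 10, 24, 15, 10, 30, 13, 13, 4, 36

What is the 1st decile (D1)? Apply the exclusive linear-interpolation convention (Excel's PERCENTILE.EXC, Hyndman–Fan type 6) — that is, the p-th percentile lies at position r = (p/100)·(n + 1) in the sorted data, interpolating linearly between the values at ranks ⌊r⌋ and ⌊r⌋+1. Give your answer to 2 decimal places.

Sorted: 2, 4, 6, 8, 10, 10, 13, 13, 13, 15, 19, 24, 30, 36, 37.
n = 15.
r = (10/100)·(15 + 1) = 1.6.
Rank 1 is 2 and rank 2 is 4.
Interpolate: 2 + 0.6·(4 − 2) = 2 + 0.6·2 = 3.2.

3.20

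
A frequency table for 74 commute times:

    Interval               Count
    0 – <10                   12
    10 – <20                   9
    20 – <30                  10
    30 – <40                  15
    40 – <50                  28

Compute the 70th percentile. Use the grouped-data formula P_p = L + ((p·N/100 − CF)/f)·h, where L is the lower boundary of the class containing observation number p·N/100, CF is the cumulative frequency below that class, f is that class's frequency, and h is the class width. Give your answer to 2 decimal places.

42.07

N = 74; target position k = 70/100 · 74 = 51.8.
Cumulative frequencies: 12, 21, 31, 46, 74.
Observation 51.8 falls in the class 40 – <50.
L = 40, CF = 46, f = 28, h = 10.
P70 = 40 + ((51.8 − 46)/28)·10 = 40 + 2.07143 = 42.0714.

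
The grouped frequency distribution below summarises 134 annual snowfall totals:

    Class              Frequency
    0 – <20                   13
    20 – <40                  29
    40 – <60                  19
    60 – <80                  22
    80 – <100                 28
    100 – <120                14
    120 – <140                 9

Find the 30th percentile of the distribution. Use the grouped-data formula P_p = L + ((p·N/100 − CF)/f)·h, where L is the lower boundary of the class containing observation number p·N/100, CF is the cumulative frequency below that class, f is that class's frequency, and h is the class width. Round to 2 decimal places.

38.76

N = 134; target position k = 30/100 · 134 = 40.2.
Cumulative frequencies: 13, 42, 61, 83, 111, 125, 134.
Observation 40.2 falls in the class 20 – <40.
L = 20, CF = 13, f = 29, h = 20.
P30 = 20 + ((40.2 − 13)/29)·20 = 20 + 18.7586 = 38.7586.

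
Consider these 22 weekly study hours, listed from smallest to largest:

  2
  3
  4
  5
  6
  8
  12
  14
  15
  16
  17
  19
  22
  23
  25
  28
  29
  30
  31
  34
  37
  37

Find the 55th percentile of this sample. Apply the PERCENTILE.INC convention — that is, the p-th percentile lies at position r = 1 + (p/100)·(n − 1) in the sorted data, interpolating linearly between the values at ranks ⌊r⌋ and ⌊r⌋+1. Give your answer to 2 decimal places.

20.65

n = 22.
r = 1 + (55/100)·(22 − 1) = 1 + 11.55 = 12.55.
Rank 12 is 19 and rank 13 is 22.
Interpolate: 19 + 0.55·(22 − 19) = 19 + 0.55·3 = 20.65.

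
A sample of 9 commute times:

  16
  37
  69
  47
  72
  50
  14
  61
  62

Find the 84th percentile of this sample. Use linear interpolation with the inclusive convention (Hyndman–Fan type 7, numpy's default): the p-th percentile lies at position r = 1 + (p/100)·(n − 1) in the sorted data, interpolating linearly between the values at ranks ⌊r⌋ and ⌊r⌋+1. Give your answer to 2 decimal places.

Sorted: 14, 16, 37, 47, 50, 61, 62, 69, 72.
n = 9.
r = 1 + (84/100)·(9 − 1) = 1 + 6.72 = 7.72.
Rank 7 is 62 and rank 8 is 69.
Interpolate: 62 + 0.72·(69 − 62) = 62 + 0.72·7 = 67.04.

67.04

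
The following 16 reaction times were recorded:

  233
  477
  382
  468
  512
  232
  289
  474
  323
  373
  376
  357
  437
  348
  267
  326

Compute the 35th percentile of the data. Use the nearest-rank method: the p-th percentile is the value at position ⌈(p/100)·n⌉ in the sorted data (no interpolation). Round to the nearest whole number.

Sorted: 232, 233, 267, 289, 323, 326, 348, 357, 373, 376, 382, 437, 468, 474, 477, 512.
n = 16.
Position = ⌈35/100 · 16⌉ = ⌈5.6⌉ = 6.
The value at rank 6 is 326.

326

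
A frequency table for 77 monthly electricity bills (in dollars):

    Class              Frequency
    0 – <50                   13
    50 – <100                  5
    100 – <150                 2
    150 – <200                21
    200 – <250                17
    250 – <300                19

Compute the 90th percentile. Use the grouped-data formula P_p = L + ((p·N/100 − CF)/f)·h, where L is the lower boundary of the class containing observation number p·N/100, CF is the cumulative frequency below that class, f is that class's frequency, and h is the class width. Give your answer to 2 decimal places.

279.74

N = 77; target position k = 90/100 · 77 = 69.3.
Cumulative frequencies: 13, 18, 20, 41, 58, 77.
Observation 69.3 falls in the class 250 – <300.
L = 250, CF = 58, f = 19, h = 50.
P90 = 250 + ((69.3 − 58)/19)·50 = 250 + 29.7368 = 279.737.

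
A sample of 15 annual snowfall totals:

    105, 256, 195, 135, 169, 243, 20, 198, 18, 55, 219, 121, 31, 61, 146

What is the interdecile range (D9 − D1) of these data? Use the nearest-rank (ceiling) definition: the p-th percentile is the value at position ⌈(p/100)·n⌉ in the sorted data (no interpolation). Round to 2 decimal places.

Sorted: 18, 20, 31, 55, 61, 105, 121, 135, 146, 169, 195, 198, 219, 243, 256.
n = 15.
P10: rank ⌈10/100·15⌉ = 2 → 20.
P90: rank ⌈90/100·15⌉ = 14 → 243.
Difference: 243 − 20 = 223.

223.00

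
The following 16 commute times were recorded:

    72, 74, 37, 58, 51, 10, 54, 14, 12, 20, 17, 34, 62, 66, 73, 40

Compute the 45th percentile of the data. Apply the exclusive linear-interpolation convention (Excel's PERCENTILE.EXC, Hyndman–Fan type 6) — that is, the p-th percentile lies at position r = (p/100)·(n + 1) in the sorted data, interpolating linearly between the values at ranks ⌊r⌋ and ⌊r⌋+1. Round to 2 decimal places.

Sorted: 10, 12, 14, 17, 20, 34, 37, 40, 51, 54, 58, 62, 66, 72, 73, 74.
n = 16.
r = (45/100)·(16 + 1) = 7.65.
Rank 7 is 37 and rank 8 is 40.
Interpolate: 37 + 0.65·(40 − 37) = 37 + 0.65·3 = 38.95.

38.95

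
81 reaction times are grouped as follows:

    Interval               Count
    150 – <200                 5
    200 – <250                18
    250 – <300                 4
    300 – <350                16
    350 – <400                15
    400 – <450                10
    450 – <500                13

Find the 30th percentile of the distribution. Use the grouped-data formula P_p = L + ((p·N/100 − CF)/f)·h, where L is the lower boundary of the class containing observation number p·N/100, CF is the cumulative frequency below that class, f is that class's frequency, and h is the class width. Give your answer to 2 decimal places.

N = 81; target position k = 30/100 · 81 = 24.3.
Cumulative frequencies: 5, 23, 27, 43, 58, 68, 81.
Observation 24.3 falls in the class 250 – <300.
L = 250, CF = 23, f = 4, h = 50.
P30 = 250 + ((24.3 − 23)/4)·50 = 250 + 16.25 = 266.25.

266.25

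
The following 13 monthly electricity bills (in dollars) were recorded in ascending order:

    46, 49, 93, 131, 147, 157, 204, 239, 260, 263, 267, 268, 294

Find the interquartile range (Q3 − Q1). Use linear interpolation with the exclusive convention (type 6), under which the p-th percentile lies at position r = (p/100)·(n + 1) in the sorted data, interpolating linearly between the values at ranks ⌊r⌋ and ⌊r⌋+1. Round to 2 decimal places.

n = 13.
P25: r = 3.5; ranks 3–4 are 93, 131; interpolating gives 112.
P75: r = 10.5; ranks 10–11 are 263, 267; interpolating gives 265.
Difference: 265 − 112 = 153.

153.00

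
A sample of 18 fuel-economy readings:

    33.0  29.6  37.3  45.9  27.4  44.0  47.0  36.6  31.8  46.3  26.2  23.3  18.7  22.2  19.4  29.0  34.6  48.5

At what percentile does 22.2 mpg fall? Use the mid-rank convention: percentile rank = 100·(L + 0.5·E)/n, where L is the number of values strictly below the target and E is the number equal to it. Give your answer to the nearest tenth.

13.9

Sorted: 18.7, 19.4, 22.2, 23.3, 26.2, 27.4, 29.0, 29.6, 31.8, 33.0, 34.6, 36.6, 37.3, 44.0, 45.9, 46.3, 47.0, 48.5.
Count below 22.2: L = 2; count equal: E = 1; n = 18.
Percentile rank = 100·(2 + 0.5·1)/18 = 100·2.5/18 = 13.89.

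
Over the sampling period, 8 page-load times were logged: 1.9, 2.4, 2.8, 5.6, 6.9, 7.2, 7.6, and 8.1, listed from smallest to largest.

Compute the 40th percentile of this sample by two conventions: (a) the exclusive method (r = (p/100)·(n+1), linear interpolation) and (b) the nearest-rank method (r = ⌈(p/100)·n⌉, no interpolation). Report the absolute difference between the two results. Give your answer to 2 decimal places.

1.12

n = 8.
(a) r = 3.6; between ranks 3 (2.8) and 4 (5.6): 4.48.
(b) the nearest-rank method: rank 4 → 5.6.
|4.48 − 5.6| = 1.12.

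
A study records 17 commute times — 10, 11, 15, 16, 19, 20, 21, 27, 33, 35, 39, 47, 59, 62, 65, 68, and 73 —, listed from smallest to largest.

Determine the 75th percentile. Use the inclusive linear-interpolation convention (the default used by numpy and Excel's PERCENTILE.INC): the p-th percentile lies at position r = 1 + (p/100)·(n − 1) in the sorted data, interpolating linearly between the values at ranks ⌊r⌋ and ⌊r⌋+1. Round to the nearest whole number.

n = 17.
r = 1 + (75/100)·(17 − 1) = 1 + 12 = 13.
r is an integer, so P75 is the value at rank 13: 59.

59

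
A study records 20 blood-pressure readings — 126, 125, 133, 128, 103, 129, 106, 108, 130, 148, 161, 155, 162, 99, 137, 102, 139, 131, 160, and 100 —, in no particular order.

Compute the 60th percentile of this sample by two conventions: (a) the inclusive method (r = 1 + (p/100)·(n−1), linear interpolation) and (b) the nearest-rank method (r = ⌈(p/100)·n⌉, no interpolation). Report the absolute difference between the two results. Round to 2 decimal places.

0.80

Sorted: 99, 100, 102, 103, 106, 108, 125, 126, 128, 129, 130, 131, 133, 137, 139, 148, 155, 160, 161, 162.
n = 20.
(a) r = 12.4; between ranks 12 (131) and 13 (133): 131.8.
(b) the nearest-rank method: rank 12 → 131.
|131.8 − 131| = 0.8.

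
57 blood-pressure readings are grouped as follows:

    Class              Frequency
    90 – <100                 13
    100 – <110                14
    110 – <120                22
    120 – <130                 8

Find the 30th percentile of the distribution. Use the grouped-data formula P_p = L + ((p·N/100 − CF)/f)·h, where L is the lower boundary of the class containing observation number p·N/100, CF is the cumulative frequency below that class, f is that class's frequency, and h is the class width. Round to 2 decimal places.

102.93

N = 57; target position k = 30/100 · 57 = 17.1.
Cumulative frequencies: 13, 27, 49, 57.
Observation 17.1 falls in the class 100 – <110.
L = 100, CF = 13, f = 14, h = 10.
P30 = 100 + ((17.1 − 13)/14)·10 = 100 + 2.92857 = 102.929.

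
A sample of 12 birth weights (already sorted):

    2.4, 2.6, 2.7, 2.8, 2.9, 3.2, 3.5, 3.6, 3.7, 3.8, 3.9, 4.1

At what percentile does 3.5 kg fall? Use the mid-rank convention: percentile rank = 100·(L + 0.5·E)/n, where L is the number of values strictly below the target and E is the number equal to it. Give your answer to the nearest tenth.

Count below 3.5: L = 6; count equal: E = 1; n = 12.
Percentile rank = 100·(6 + 0.5·1)/12 = 100·6.5/12 = 54.17.

54.2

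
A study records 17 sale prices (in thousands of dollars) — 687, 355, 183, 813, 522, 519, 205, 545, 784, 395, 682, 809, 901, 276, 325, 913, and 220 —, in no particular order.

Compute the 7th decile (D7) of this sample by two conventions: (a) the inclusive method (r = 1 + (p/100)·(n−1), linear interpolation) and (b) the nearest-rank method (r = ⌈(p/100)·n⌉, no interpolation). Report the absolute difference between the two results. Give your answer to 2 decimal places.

19.40

Sorted: 183, 205, 220, 276, 325, 355, 395, 519, 522, 545, 682, 687, 784, 809, 813, 901, 913.
n = 17.
(a) r = 12.2; between ranks 12 (687) and 13 (784): 706.4.
(b) the nearest-rank method: rank 12 → 687.
|706.4 − 687| = 19.4.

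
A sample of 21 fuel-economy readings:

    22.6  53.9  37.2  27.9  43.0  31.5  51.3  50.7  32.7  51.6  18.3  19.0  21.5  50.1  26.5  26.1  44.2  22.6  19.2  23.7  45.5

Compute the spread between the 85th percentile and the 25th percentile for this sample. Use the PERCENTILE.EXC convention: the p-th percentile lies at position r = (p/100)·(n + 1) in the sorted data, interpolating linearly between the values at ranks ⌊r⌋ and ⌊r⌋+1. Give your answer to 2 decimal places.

Sorted: 18.3, 19.0, 19.2, 21.5, 22.6, 22.6, 23.7, 26.1, 26.5, 27.9, 31.5, 32.7, 37.2, 43.0, 44.2, 45.5, 50.1, 50.7, 51.3, 51.6, 53.9.
n = 21.
P25: r = 5.5; ranks 5–6 are 22.6, 22.6; interpolating gives 22.6.
P85: r = 18.7; ranks 18–19 are 50.7, 51.3; interpolating gives 51.12.
Difference: 51.12 − 22.6 = 28.52.

28.52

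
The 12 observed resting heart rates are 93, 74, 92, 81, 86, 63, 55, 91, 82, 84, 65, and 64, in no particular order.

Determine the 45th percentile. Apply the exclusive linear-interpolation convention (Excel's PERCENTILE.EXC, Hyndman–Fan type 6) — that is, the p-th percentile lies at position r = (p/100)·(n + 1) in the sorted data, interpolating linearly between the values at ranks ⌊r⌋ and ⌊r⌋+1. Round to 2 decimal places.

Sorted: 55, 63, 64, 65, 74, 81, 82, 84, 86, 91, 92, 93.
n = 12.
r = (45/100)·(12 + 1) = 5.85.
Rank 5 is 74 and rank 6 is 81.
Interpolate: 74 + 0.85·(81 − 74) = 74 + 0.85·7 = 79.95.

79.95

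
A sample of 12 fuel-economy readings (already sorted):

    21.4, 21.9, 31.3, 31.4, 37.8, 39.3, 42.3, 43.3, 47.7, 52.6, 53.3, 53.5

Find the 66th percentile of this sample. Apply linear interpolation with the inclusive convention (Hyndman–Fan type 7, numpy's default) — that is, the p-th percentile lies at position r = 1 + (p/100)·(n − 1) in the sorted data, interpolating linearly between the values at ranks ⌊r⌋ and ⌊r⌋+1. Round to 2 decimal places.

n = 12.
r = 1 + (66/100)·(12 − 1) = 1 + 7.26 = 8.26.
Rank 8 is 43.3 and rank 9 is 47.7.
Interpolate: 43.3 + 0.26·(47.7 − 43.3) = 43.3 + 0.26·4.4 = 44.444.

44.44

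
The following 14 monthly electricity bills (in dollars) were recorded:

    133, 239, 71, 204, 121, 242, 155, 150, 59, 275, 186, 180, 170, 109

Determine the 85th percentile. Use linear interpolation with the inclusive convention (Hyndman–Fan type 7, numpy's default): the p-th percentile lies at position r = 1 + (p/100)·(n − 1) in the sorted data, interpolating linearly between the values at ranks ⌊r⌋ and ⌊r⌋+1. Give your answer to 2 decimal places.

Sorted: 59, 71, 109, 121, 133, 150, 155, 170, 180, 186, 204, 239, 242, 275.
n = 14.
r = 1 + (85/100)·(14 − 1) = 1 + 11.05 = 12.05.
Rank 12 is 239 and rank 13 is 242.
Interpolate: 239 + 0.05·(242 − 239) = 239 + 0.05·3 = 239.15.

239.15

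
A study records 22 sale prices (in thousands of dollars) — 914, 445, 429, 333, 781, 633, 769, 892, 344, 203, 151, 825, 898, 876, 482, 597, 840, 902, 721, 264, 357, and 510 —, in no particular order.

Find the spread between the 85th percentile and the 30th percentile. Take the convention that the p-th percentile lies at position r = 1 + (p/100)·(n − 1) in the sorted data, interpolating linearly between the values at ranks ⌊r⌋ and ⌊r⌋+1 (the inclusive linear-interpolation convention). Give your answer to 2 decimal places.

455.80

Sorted: 151, 203, 264, 333, 344, 357, 429, 445, 482, 510, 597, 633, 721, 769, 781, 825, 840, 876, 892, 898, 902, 914.
n = 22.
P30: r = 7.3; ranks 7–8 are 429, 445; interpolating gives 433.8.
P85: r = 18.85; ranks 18–19 are 876, 892; interpolating gives 889.6.
Difference: 889.6 − 433.8 = 455.8.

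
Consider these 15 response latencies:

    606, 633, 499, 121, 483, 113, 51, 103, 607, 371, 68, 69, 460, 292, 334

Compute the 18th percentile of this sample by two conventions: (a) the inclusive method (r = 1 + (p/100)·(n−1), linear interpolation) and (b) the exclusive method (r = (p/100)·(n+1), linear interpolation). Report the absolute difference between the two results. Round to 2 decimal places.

Sorted: 51, 68, 69, 103, 113, 121, 292, 334, 371, 460, 483, 499, 606, 607, 633.
n = 15.
(a) r = 3.52; between ranks 3 (69) and 4 (103): 86.68.
(b) r = 2.88; between ranks 2 (68) and 3 (69): 68.88.
|86.68 − 68.88| = 17.8.

17.80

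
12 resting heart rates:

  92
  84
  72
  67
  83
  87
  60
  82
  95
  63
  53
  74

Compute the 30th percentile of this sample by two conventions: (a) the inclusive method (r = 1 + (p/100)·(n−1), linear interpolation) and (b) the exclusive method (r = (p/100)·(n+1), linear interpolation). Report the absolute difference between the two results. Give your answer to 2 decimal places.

Sorted: 53, 60, 63, 67, 72, 74, 82, 83, 84, 87, 92, 95.
n = 12.
(a) r = 4.3; between ranks 4 (67) and 5 (72): 68.5.
(b) r = 3.9; between ranks 3 (63) and 4 (67): 66.6.
|68.5 − 66.6| = 1.9.

1.90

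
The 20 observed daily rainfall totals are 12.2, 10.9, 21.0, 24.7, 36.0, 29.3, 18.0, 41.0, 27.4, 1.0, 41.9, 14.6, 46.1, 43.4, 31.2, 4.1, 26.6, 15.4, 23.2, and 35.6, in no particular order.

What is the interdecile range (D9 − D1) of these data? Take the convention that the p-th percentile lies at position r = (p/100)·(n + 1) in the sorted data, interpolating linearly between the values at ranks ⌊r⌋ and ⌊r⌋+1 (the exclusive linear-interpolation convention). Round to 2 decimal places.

Sorted: 1.0, 4.1, 10.9, 12.2, 14.6, 15.4, 18.0, 21.0, 23.2, 24.7, 26.6, 27.4, 29.3, 31.2, 35.6, 36.0, 41.0, 41.9, 43.4, 46.1.
n = 20.
P10: r = 2.1; ranks 2–3 are 4.1, 10.9; interpolating gives 4.78.
P90: r = 18.9; ranks 18–19 are 41.9, 43.4; interpolating gives 43.25.
Difference: 43.25 − 4.78 = 38.47.

38.47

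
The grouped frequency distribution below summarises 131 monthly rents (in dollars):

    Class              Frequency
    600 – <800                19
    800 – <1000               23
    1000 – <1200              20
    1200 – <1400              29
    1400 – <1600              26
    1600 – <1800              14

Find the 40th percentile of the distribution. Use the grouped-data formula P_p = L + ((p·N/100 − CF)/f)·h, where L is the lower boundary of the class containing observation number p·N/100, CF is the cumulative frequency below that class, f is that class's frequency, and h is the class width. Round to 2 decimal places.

N = 131; target position k = 40/100 · 131 = 52.4.
Cumulative frequencies: 19, 42, 62, 91, 117, 131.
Observation 52.4 falls in the class 1000 – <1200.
L = 1000, CF = 42, f = 20, h = 200.
P40 = 1000 + ((52.4 − 42)/20)·200 = 1000 + 104 = 1104.

1104.00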